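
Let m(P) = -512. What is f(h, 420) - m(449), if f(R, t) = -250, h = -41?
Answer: 262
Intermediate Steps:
f(h, 420) - m(449) = -250 - 1*(-512) = -250 + 512 = 262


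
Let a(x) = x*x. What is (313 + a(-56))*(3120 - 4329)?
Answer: -4169841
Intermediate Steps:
a(x) = x²
(313 + a(-56))*(3120 - 4329) = (313 + (-56)²)*(3120 - 4329) = (313 + 3136)*(-1209) = 3449*(-1209) = -4169841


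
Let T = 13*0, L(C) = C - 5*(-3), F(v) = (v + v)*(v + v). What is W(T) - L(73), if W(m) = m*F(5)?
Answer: -88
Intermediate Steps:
F(v) = 4*v² (F(v) = (2*v)*(2*v) = 4*v²)
L(C) = 15 + C (L(C) = C + 15 = 15 + C)
T = 0
W(m) = 100*m (W(m) = m*(4*5²) = m*(4*25) = m*100 = 100*m)
W(T) - L(73) = 100*0 - (15 + 73) = 0 - 1*88 = 0 - 88 = -88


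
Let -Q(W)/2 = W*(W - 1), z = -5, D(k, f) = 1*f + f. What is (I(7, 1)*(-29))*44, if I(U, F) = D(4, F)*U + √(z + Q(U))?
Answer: -17864 - 1276*I*√89 ≈ -17864.0 - 12038.0*I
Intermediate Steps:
D(k, f) = 2*f (D(k, f) = f + f = 2*f)
Q(W) = -2*W*(-1 + W) (Q(W) = -2*W*(W - 1) = -2*W*(-1 + W))
I(U, F) = √(-5 + 2*U*(1 - U)) + 2*F*U (I(U, F) = (2*F)*U + √(-5 + 2*U*(1 - U)) = 2*F*U + √(-5 + 2*U*(1 - U)) = √(-5 + 2*U*(1 - U)) + 2*F*U)
(I(7, 1)*(-29))*44 = ((√(-5 - 2*7*(-1 + 7)) + 2*1*7)*(-29))*44 = ((√(-5 - 2*7*6) + 14)*(-29))*44 = ((√(-5 - 84) + 14)*(-29))*44 = ((√(-89) + 14)*(-29))*44 = ((I*√89 + 14)*(-29))*44 = ((14 + I*√89)*(-29))*44 = (-406 - 29*I*√89)*44 = -17864 - 1276*I*√89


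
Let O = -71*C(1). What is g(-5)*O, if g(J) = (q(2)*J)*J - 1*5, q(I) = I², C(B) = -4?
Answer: 26980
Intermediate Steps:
O = 284 (O = -71*(-4) = 284)
g(J) = -5 + 4*J² (g(J) = (2²*J)*J - 1*5 = (4*J)*J - 5 = 4*J² - 5 = -5 + 4*J²)
g(-5)*O = (-5 + 4*(-5)²)*284 = (-5 + 4*25)*284 = (-5 + 100)*284 = 95*284 = 26980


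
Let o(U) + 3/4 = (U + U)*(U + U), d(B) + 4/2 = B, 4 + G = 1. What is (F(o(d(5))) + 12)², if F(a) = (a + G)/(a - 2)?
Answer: 2975625/17689 ≈ 168.22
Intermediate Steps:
G = -3 (G = -4 + 1 = -3)
d(B) = -2 + B
o(U) = -¾ + 4*U² (o(U) = -¾ + (U + U)*(U + U) = -¾ + (2*U)*(2*U) = -¾ + 4*U²)
F(a) = (-3 + a)/(-2 + a) (F(a) = (a - 3)/(a - 2) = (-3 + a)/(-2 + a))
(F(o(d(5))) + 12)² = ((-3 + (-¾ + 4*(-2 + 5)²))/(-2 + (-¾ + 4*(-2 + 5)²)) + 12)² = ((-3 + (-¾ + 4*3²))/(-2 + (-¾ + 4*3²)) + 12)² = ((-3 + (-¾ + 4*9))/(-2 + (-¾ + 4*9)) + 12)² = ((-3 + (-¾ + 36))/(-2 + (-¾ + 36)) + 12)² = ((-3 + 141/4)/(-2 + 141/4) + 12)² = ((129/4)/(133/4) + 12)² = ((4/133)*(129/4) + 12)² = (129/133 + 12)² = (1725/133)² = 2975625/17689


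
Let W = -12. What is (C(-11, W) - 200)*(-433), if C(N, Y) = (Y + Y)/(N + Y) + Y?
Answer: 2100916/23 ≈ 91344.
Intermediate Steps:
C(N, Y) = Y + 2*Y/(N + Y) (C(N, Y) = (2*Y)/(N + Y) + Y = 2*Y/(N + Y) + Y = Y + 2*Y/(N + Y))
(C(-11, W) - 200)*(-433) = (-12*(2 - 11 - 12)/(-11 - 12) - 200)*(-433) = (-12*(-21)/(-23) - 200)*(-433) = (-12*(-1/23)*(-21) - 200)*(-433) = (-252/23 - 200)*(-433) = -4852/23*(-433) = 2100916/23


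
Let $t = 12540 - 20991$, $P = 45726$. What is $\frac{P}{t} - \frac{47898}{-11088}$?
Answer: $- \frac{1893035}{1735272} \approx -1.0909$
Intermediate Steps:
$t = -8451$
$\frac{P}{t} - \frac{47898}{-11088} = \frac{45726}{-8451} - \frac{47898}{-11088} = 45726 \left(- \frac{1}{8451}\right) - - \frac{2661}{616} = - \frac{15242}{2817} + \frac{2661}{616} = - \frac{1893035}{1735272}$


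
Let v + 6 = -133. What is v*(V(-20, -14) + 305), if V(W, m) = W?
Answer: -39615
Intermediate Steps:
v = -139 (v = -6 - 133 = -139)
v*(V(-20, -14) + 305) = -139*(-20 + 305) = -139*285 = -39615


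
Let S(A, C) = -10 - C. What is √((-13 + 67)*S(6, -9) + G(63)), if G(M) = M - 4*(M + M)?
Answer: 3*I*√55 ≈ 22.249*I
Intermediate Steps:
G(M) = -7*M (G(M) = M - 4*2*M = M - 8*M = -7*M)
√((-13 + 67)*S(6, -9) + G(63)) = √((-13 + 67)*(-10 - 1*(-9)) - 7*63) = √(54*(-10 + 9) - 441) = √(54*(-1) - 441) = √(-54 - 441) = √(-495) = 3*I*√55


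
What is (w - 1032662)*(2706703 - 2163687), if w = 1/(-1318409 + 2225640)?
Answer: -508731587361765736/907231 ≈ -5.6075e+11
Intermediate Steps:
w = 1/907231 ≈ 1.1023e-6
(w - 1032662)*(2706703 - 2163687) = (1/907231 - 1032662)*(2706703 - 2163687) = -936862978921/907231*543016 = -508731587361765736/907231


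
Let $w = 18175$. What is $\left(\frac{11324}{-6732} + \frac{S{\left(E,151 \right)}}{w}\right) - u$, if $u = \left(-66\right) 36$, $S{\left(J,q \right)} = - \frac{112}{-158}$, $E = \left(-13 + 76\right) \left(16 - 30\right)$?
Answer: $\frac{5737523770273}{2416493475} \approx 2374.3$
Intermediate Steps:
$E = -882$ ($E = 63 \left(-14\right) = -882$)
$S{\left(J,q \right)} = \frac{56}{79}$ ($S{\left(J,q \right)} = \left(-112\right) \left(- \frac{1}{158}\right) = \frac{56}{79}$)
$u = -2376$
$\left(\frac{11324}{-6732} + \frac{S{\left(E,151 \right)}}{w}\right) - u = \left(\frac{11324}{-6732} + \frac{56}{79 \cdot 18175}\right) - -2376 = \left(11324 \left(- \frac{1}{6732}\right) + \frac{56}{79} \cdot \frac{1}{18175}\right) + 2376 = \left(- \frac{2831}{1683} + \frac{56}{1435825}\right) + 2376 = - \frac{4064726327}{2416493475} + 2376 = \frac{5737523770273}{2416493475}$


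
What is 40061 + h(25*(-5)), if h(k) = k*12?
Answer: 38561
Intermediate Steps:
h(k) = 12*k
40061 + h(25*(-5)) = 40061 + 12*(25*(-5)) = 40061 + 12*(-125) = 40061 - 1500 = 38561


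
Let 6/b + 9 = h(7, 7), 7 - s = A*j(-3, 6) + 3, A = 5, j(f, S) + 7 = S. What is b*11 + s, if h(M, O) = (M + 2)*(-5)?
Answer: 70/9 ≈ 7.7778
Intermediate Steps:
j(f, S) = -7 + S
h(M, O) = -10 - 5*M (h(M, O) = (2 + M)*(-5) = -10 - 5*M)
s = 9 (s = 7 - (5*(-7 + 6) + 3) = 7 - (5*(-1) + 3) = 7 - (-5 + 3) = 7 - 1*(-2) = 7 + 2 = 9)
b = -1/9 (b = 6/(-9 + (-10 - 5*7)) = 6/(-9 + (-10 - 35)) = 6/(-9 - 45) = 6/(-54) = 6*(-1/54) = -1/9 ≈ -0.11111)
b*11 + s = -1/9*11 + 9 = -11/9 + 9 = 70/9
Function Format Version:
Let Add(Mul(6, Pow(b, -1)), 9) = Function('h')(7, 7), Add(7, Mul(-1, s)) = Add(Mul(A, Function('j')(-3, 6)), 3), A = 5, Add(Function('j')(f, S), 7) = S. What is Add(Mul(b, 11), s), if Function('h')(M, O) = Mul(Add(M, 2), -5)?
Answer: Rational(70, 9) ≈ 7.7778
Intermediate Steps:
Function('j')(f, S) = Add(-7, S)
Function('h')(M, O) = Add(-10, Mul(-5, M)) (Function('h')(M, O) = Mul(Add(2, M), -5) = Add(-10, Mul(-5, M)))
s = 9 (s = Add(7, Mul(-1, Add(Mul(5, Add(-7, 6)), 3))) = Add(7, Mul(-1, Add(Mul(5, -1), 3))) = Add(7, Mul(-1, Add(-5, 3))) = Add(7, Mul(-1, -2)) = Add(7, 2) = 9)
b = Rational(-1, 9) (b = Mul(6, Pow(Add(-9, Add(-10, Mul(-5, 7))), -1)) = Mul(6, Pow(Add(-9, Add(-10, -35)), -1)) = Mul(6, Pow(Add(-9, -45), -1)) = Mul(6, Pow(-54, -1)) = Mul(6, Rational(-1, 54)) = Rational(-1, 9) ≈ -0.11111)
Add(Mul(b, 11), s) = Add(Mul(Rational(-1, 9), 11), 9) = Add(Rational(-11, 9), 9) = Rational(70, 9)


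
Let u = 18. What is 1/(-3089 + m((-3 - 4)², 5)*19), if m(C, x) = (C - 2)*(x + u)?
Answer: 1/17450 ≈ 5.7307e-5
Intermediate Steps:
m(C, x) = (-2 + C)*(18 + x) (m(C, x) = (C - 2)*(x + 18) = (-2 + C)*(18 + x))
1/(-3089 + m((-3 - 4)², 5)*19) = 1/(-3089 + (-36 - 2*5 + 18*(-3 - 4)² + (-3 - 4)²*5)*19) = 1/(-3089 + (-36 - 10 + 18*(-7)² + (-7)²*5)*19) = 1/(-3089 + (-36 - 10 + 18*49 + 49*5)*19) = 1/(-3089 + (-36 - 10 + 882 + 245)*19) = 1/(-3089 + 1081*19) = 1/(-3089 + 20539) = 1/17450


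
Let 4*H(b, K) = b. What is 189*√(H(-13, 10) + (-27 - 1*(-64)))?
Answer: 567*√15/2 ≈ 1098.0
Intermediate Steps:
H(b, K) = b/4
189*√(H(-13, 10) + (-27 - 1*(-64))) = 189*√((¼)*(-13) + (-27 - 1*(-64))) = 189*√(-13/4 + (-27 + 64)) = 189*√(-13/4 + 37) = 189*√(135/4) = 189*(3*√15/2) = 567*√15/2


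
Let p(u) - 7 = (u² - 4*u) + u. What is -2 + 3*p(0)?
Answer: 19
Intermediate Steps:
p(u) = 7 + u² - 3*u (p(u) = 7 + ((u² - 4*u) + u) = 7 + (u² - 3*u) = 7 + u² - 3*u)
-2 + 3*p(0) = -2 + 3*(7 + 0² - 3*0) = -2 + 3*(7 + 0 + 0) = -2 + 3*7 = -2 + 21 = 19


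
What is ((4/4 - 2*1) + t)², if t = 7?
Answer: 36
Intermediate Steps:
((4/4 - 2*1) + t)² = ((4/4 - 2*1) + 7)² = ((4*(¼) - 2) + 7)² = ((1 - 2) + 7)² = (-1 + 7)² = 6² = 36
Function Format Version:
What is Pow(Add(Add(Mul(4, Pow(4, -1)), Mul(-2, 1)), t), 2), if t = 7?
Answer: 36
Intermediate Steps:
Pow(Add(Add(Mul(4, Pow(4, -1)), Mul(-2, 1)), t), 2) = Pow(Add(Add(Mul(4, Pow(4, -1)), Mul(-2, 1)), 7), 2) = Pow(Add(Add(Mul(4, Rational(1, 4)), -2), 7), 2) = Pow(Add(Add(1, -2), 7), 2) = Pow(Add(-1, 7), 2) = Pow(6, 2) = 36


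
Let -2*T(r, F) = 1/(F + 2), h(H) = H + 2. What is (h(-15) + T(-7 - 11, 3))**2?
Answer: 17161/100 ≈ 171.61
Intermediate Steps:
h(H) = 2 + H
T(r, F) = -1/(2*(2 + F)) (T(r, F) = -1/(2*(F + 2)) = -1/(2*(2 + F)))
(h(-15) + T(-7 - 11, 3))**2 = ((2 - 15) - 1/(4 + 2*3))**2 = (-13 - 1/(4 + 6))**2 = (-13 - 1/10)**2 = (-131/10)**2 = 17161/100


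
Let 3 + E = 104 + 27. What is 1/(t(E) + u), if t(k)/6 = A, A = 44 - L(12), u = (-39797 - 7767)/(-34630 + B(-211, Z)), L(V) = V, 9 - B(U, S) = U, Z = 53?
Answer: 17205/3327142 ≈ 0.0051711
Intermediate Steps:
B(U, S) = 9 - U
E = 128 (E = -3 + (104 + 27) = -3 + 131 = 128)
u = 23782/17205 (u = (-39797 - 7767)/(-34630 + (9 - 1*(-211))) = -47564/(-34630 + (9 + 211)) = -47564/(-34630 + 220) = -47564/(-34410) = -47564*(-1/34410) = 23782/17205 ≈ 1.3823)
A = 32 (A = 44 - 1*12 = 44 - 12 = 32)
t(k) = 192 (t(k) = 6*32 = 192)
1/(t(E) + u) = 1/(192 + 23782/17205) = 1/(3327142/17205) = 17205/3327142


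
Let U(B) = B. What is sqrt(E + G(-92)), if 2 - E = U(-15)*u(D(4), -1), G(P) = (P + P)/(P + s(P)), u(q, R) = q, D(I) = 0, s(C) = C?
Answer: sqrt(3) ≈ 1.7320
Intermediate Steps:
G(P) = 1 (G(P) = (P + P)/(P + P) = (2*P)/((2*P)) = (2*P)*(1/(2*P)) = 1)
E = 2 (E = 2 - (-15)*0 = 2 - 1*0 = 2 + 0 = 2)
sqrt(E + G(-92)) = sqrt(2 + 1) = sqrt(3)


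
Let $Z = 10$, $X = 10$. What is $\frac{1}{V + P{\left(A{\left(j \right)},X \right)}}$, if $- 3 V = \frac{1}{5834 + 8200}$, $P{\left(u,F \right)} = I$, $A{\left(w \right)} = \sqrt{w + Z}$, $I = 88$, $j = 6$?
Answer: $\frac{42102}{3704975} \approx 0.011364$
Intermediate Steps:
$A{\left(w \right)} = \sqrt{10 + w}$ ($A{\left(w \right)} = \sqrt{w + 10} = \sqrt{10 + w}$)
$P{\left(u,F \right)} = 88$
$V = - \frac{1}{42102}$ ($V = - \frac{1}{3 \left(5834 + 8200\right)} = - \frac{1}{3 \cdot 14034} = \left(- \frac{1}{3}\right) \frac{1}{14034} = - \frac{1}{42102} \approx -2.3752 \cdot 10^{-5}$)
$\frac{1}{V + P{\left(A{\left(j \right)},X \right)}} = \frac{1}{- \frac{1}{42102} + 88} = \frac{1}{\frac{3704975}{42102}} = \frac{42102}{3704975}$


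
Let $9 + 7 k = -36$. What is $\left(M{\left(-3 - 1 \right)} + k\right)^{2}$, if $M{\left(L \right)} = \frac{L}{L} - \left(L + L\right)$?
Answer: $\frac{324}{49} \approx 6.6122$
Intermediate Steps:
$k = - \frac{45}{7}$ ($k = - \frac{9}{7} + \frac{1}{7} \left(-36\right) = - \frac{9}{7} - \frac{36}{7} = - \frac{45}{7} \approx -6.4286$)
$M{\left(L \right)} = 1 - 2 L$
$\left(M{\left(-3 - 1 \right)} + k\right)^{2} = \left(\left(1 - 2 \left(-3 - 1\right)\right) - \frac{45}{7}\right)^{2} = \left(\left(1 - -8\right) - \frac{45}{7}\right)^{2} = \left(\left(1 + 8\right) - \frac{45}{7}\right)^{2} = \left(9 - \frac{45}{7}\right)^{2} = \left(\frac{18}{7}\right)^{2} = \frac{324}{49}$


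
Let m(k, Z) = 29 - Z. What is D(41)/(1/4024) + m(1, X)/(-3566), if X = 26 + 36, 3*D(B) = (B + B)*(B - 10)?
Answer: 36476642627/10698 ≈ 3.4097e+6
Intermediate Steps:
D(B) = 2*B*(-10 + B)/3 (D(B) = ((B + B)*(B - 10))/3 = ((2*B)*(-10 + B))/3 = (2*B*(-10 + B))/3 = 2*B*(-10 + B)/3)
X = 62
D(41)/(1/4024) + m(1, X)/(-3566) = ((2/3)*41*(-10 + 41))/(1/4024) + (29 - 1*62)/(-3566) = ((2/3)*41*31)/(1/4024) + (29 - 62)*(-1/3566) = (2542/3)*4024 - 33*(-1/3566) = 10229008/3 + 33/3566 = 36476642627/10698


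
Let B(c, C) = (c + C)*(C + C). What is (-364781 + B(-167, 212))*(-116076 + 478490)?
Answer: -125286882214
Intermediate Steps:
B(c, C) = 2*C*(C + c) (B(c, C) = (C + c)*(2*C) = 2*C*(C + c))
(-364781 + B(-167, 212))*(-116076 + 478490) = (-364781 + 2*212*(212 - 167))*(-116076 + 478490) = (-364781 + 2*212*45)*362414 = (-364781 + 19080)*362414 = -345701*362414 = -125286882214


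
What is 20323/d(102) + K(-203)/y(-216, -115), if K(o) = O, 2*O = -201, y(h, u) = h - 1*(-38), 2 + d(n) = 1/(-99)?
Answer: -716223813/70844 ≈ -10110.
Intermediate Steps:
d(n) = -199/99 (d(n) = -2 + 1/(-99) = -2 - 1/99 = -199/99)
y(h, u) = 38 + h (y(h, u) = h + 38 = 38 + h)
O = -201/2 (O = (½)*(-201) = -201/2 ≈ -100.50)
K(o) = -201/2
20323/d(102) + K(-203)/y(-216, -115) = 20323/(-199/99) - 201/(2*(38 - 216)) = 20323*(-99/199) - 201/2/(-178) = -2011977/199 - 201/2*(-1/178) = -2011977/199 + 201/356 = -716223813/70844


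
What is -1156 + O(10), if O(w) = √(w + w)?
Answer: -1156 + 2*√5 ≈ -1151.5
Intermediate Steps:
O(w) = √2*√w (O(w) = √(2*w) = √2*√w)
-1156 + O(10) = -1156 + √2*√10 = -1156 + 2*√5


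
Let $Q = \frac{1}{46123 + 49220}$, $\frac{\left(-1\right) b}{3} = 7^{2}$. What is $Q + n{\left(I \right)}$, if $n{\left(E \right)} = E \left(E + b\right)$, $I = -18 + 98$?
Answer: $- \frac{511038479}{95343} \approx -5360.0$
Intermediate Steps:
$b = -147$ ($b = - 3 \cdot 7^{2} = \left(-3\right) 49 = -147$)
$I = 80$
$Q = \frac{1}{95343} \approx 1.0488 \cdot 10^{-5}$
$n{\left(E \right)} = E \left(-147 + E\right)$ ($n{\left(E \right)} = E \left(E - 147\right) = E \left(-147 + E\right)$)
$Q + n{\left(I \right)} = \frac{1}{95343} + 80 \left(-147 + 80\right) = \frac{1}{95343} + 80 \left(-67\right) = \frac{1}{95343} - 5360 = - \frac{511038479}{95343}$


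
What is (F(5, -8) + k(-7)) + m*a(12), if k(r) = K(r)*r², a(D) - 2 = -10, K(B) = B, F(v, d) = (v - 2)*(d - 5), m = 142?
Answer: -1518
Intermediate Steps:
F(v, d) = (-5 + d)*(-2 + v) (F(v, d) = (-2 + v)*(-5 + d) = (-5 + d)*(-2 + v))
a(D) = -8 (a(D) = 2 - 10 = -8)
k(r) = r³ (k(r) = r*r² = r³)
(F(5, -8) + k(-7)) + m*a(12) = ((10 - 5*5 - 2*(-8) - 8*5) + (-7)³) + 142*(-8) = ((10 - 25 + 16 - 40) - 343) - 1136 = (-39 - 343) - 1136 = -382 - 1136 = -1518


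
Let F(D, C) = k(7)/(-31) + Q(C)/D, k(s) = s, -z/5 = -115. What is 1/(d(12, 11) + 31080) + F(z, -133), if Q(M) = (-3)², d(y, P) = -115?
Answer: -23195413/110390225 ≈ -0.21012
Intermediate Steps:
z = 575 (z = -5*(-115) = 575)
Q(M) = 9
F(D, C) = -7/31 + 9/D (F(D, C) = 7/(-31) + 9/D = 7*(-1/31) + 9/D = -7/31 + 9/D)
1/(d(12, 11) + 31080) + F(z, -133) = 1/(-115 + 31080) + (-7/31 + 9/575) = 1/30965 + (-7/31 + 9*(1/575)) = 1/30965 + (-7/31 + 9/575) = 1/30965 - 3746/17825 = -23195413/110390225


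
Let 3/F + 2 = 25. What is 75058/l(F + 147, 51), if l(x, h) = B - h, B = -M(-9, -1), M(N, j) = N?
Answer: -37529/21 ≈ -1787.1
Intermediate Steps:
F = 3/23 (F = 3/(-2 + 25) = 3/23 ≈ 0.13043)
B = 9 (B = -1*(-9) = 9)
l(x, h) = 9 - h
75058/l(F + 147, 51) = 75058/(9 - 1*51) = 75058/(9 - 51) = 75058/(-42) = 75058*(-1/42) = -37529/21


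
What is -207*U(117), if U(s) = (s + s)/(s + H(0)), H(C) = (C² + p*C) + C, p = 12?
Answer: -414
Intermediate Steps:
H(C) = C² + 13*C (H(C) = (C² + 12*C) + C = C² + 13*C)
U(s) = 2 (U(s) = (s + s)/(s + 0*(13 + 0)) = (2*s)/(s + 0*13) = (2*s)/(s + 0) = (2*s)/s = 2)
-207*U(117) = -207*2 = -414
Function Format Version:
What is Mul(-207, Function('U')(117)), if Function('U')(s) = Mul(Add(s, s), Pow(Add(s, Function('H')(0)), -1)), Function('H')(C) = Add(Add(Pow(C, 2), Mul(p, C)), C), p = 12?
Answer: -414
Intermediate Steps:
Function('H')(C) = Add(Pow(C, 2), Mul(13, C)) (Function('H')(C) = Add(Add(Pow(C, 2), Mul(12, C)), C) = Add(Pow(C, 2), Mul(13, C)))
Function('U')(s) = 2 (Function('U')(s) = Mul(Add(s, s), Pow(Add(s, Mul(0, Add(13, 0))), -1)) = Mul(Mul(2, s), Pow(Add(s, Mul(0, 13)), -1)) = Mul(Mul(2, s), Pow(Add(s, 0), -1)) = Mul(Mul(2, s), Pow(s, -1)) = 2)
Mul(-207, Function('U')(117)) = Mul(-207, 2) = -414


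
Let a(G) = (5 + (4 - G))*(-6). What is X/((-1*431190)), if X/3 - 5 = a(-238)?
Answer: 1477/143730 ≈ 0.010276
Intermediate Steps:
a(G) = -54 + 6*G (a(G) = (9 - G)*(-6) = -54 + 6*G)
X = -4431 (X = 15 + 3*(-54 + 6*(-238)) = 15 + 3*(-54 - 1428) = 15 + 3*(-1482) = 15 - 4446 = -4431)
X/((-1*431190)) = -4431/((-1*431190)) = -4431/(-431190) = -4431*(-1/431190) = 1477/143730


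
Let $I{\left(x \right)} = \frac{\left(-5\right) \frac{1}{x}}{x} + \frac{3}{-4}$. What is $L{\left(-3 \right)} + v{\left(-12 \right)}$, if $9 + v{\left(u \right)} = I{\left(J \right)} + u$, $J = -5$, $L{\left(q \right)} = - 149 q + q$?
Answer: $\frac{8441}{20} \approx 422.05$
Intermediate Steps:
$L{\left(q \right)} = - 148 q$
$I{\left(x \right)} = - \frac{3}{4} - \frac{5}{x^{2}}$ ($I{\left(x \right)} = - \frac{5}{x^{2}} + 3 \left(- \frac{1}{4}\right) = - \frac{5}{x^{2}} - \frac{3}{4} = - \frac{3}{4} - \frac{5}{x^{2}}$)
$v{\left(u \right)} = - \frac{199}{20} + u$ ($v{\left(u \right)} = -9 - \left(\frac{3}{4} + \frac{1}{5} - u\right) = -9 + \left(\left(- \frac{3}{4} - \frac{1}{5}\right) + u\right) = -9 + \left(- \frac{19}{20} + u\right) = - \frac{199}{20} + u$)
$L{\left(-3 \right)} + v{\left(-12 \right)} = \left(-148\right) \left(-3\right) - \frac{439}{20} = 444 - \frac{439}{20} = \frac{8441}{20}$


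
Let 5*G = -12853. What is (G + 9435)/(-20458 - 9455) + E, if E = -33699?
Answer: -5040225257/149565 ≈ -33699.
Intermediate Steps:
G = -12853/5 (G = (⅕)*(-12853) = -12853/5 ≈ -2570.6)
(G + 9435)/(-20458 - 9455) + E = (-12853/5 + 9435)/(-20458 - 9455) - 33699 = (34322/5)/(-29913) - 33699 = (34322/5)*(-1/29913) - 33699 = -34322/149565 - 33699 = -5040225257/149565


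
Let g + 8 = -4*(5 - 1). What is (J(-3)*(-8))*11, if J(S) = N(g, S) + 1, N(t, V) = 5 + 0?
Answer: -528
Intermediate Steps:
g = -24 (g = -8 - 4*(5 - 1) = -8 - 4*4 = -8 - 16 = -24)
N(t, V) = 5
J(S) = 6 (J(S) = 5 + 1 = 6)
(J(-3)*(-8))*11 = (6*(-8))*11 = -48*11 = -528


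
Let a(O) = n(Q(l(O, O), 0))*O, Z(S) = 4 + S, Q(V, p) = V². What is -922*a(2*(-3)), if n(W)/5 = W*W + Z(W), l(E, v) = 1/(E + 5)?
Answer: 165960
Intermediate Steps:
l(E, v) = 1/(5 + E)
n(W) = 20 + 5*W + 5*W² (n(W) = 5*(W*W + (4 + W)) = 5*(W² + (4 + W)) = 5*(4 + W + W²) = 20 + 5*W + 5*W²)
a(O) = O*(20 + 5/(5 + O)⁴ + 5/(5 + O)²) (a(O) = (20 + 5*(1/(5 + O))² + 5*((1/(5 + O))²)²)*O = (20 + 5/(5 + O)² + 5*((5 + O)⁻²)²)*O = (20 + 5/(5 + O)² + 5/(5 + O)⁴)*O = (20 + 5/(5 + O)⁴ + 5/(5 + O)²)*O = O*(20 + 5/(5 + O)⁴ + 5/(5 + O)²))
-922*a(2*(-3)) = -922*(20*(2*(-3)) + 5*(2*(-3))/(5 + 2*(-3))⁴ + 5*(2*(-3))/(5 + 2*(-3))²) = -922*(20*(-6) + 5*(-6)/(5 - 6)⁴ + 5*(-6)/(5 - 6)²) = -922*(-120 + 5*(-6)/(-1)⁴ + 5*(-6)/(-1)²) = -922*(-120 + 5*(-6)*1 + 5*(-6)*1) = -922*(-120 - 30 - 30) = -922*(-180) = 165960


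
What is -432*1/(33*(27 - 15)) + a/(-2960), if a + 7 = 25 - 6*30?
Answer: -16869/16280 ≈ -1.0362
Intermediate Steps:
a = -162 (a = -7 + (25 - 6*30) = -7 + (25 - 180) = -7 - 155 = -162)
-432*1/(33*(27 - 15)) + a/(-2960) = -432*1/(33*(27 - 15)) - 162/(-2960) = -432/(12*33) - 162*(-1/2960) = -432/396 + 81/1480 = -432*1/396 + 81/1480 = -12/11 + 81/1480 = -16869/16280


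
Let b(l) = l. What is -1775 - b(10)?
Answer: -1785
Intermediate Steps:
-1775 - b(10) = -1775 - 1*10 = -1775 - 10 = -1785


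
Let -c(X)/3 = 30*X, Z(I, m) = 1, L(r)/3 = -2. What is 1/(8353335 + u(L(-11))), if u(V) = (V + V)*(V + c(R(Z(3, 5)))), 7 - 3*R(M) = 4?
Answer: 1/8354487 ≈ 1.1970e-7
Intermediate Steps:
L(r) = -6 (L(r) = 3*(-2) = -6)
R(M) = 1 (R(M) = 7/3 - 1/3*4 = 7/3 - 4/3 = 1)
c(X) = -90*X
u(V) = 2*V*(-90 + V) (u(V) = (V + V)*(V - 90*1) = (2*V)*(V - 90) = (2*V)*(-90 + V) = 2*V*(-90 + V))
1/(8353335 + u(L(-11))) = 1/(8353335 + 2*(-6)*(-90 - 6)) = 1/(8353335 + 2*(-6)*(-96)) = 1/(8353335 + 1152) = 1/8354487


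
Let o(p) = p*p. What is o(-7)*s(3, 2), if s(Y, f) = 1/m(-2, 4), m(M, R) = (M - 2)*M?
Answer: 49/8 ≈ 6.1250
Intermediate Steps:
o(p) = p**2
m(M, R) = M*(-2 + M) (m(M, R) = (-2 + M)*M = M*(-2 + M))
s(Y, f) = 1/8 (s(Y, f) = 1/(-2*(-2 - 2)) = 1/(-2*(-4)) = 1/8)
o(-7)*s(3, 2) = (-7)**2*(1/8) = 49*(1/8) = 49/8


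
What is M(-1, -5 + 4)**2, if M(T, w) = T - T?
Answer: 0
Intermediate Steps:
M(T, w) = 0
M(-1, -5 + 4)**2 = 0**2 = 0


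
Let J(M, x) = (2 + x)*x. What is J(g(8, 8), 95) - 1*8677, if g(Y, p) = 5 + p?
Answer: 538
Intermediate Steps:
J(M, x) = x*(2 + x)
J(g(8, 8), 95) - 1*8677 = 95*(2 + 95) - 1*8677 = 95*97 - 8677 = 9215 - 8677 = 538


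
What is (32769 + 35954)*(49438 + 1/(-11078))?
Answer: 37637811503849/11078 ≈ 3.3975e+9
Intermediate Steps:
(32769 + 35954)*(49438 + 1/(-11078)) = 68723*(49438 - 1/11078) = 68723*(547674163/11078) = 37637811503849/11078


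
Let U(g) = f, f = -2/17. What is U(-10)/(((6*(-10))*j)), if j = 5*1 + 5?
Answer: 1/5100 ≈ 0.00019608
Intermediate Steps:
f = -2/17 (f = -2*1/17 = -2/17 ≈ -0.11765)
U(g) = -2/17
j = 10 (j = 5 + 5 = 10)
U(-10)/(((6*(-10))*j)) = -2/(17*((6*(-10))*10)) = -2/(17*((-60*10))) = -2/17/(-600) = -2/17*(-1/600) = 1/5100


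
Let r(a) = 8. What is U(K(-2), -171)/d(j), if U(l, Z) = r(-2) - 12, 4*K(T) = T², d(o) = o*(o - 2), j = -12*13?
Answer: -1/6162 ≈ -0.00016229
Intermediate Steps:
j = -156
d(o) = o*(-2 + o)
K(T) = T²/4
U(l, Z) = -4 (U(l, Z) = 8 - 12 = -4)
U(K(-2), -171)/d(j) = -4*(-1/(156*(-2 - 156))) = -4/((-156*(-158))) = -4/24648 = -4*1/24648 = -1/6162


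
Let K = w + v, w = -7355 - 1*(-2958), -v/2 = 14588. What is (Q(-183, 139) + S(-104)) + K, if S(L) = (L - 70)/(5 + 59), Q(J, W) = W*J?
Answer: -1888407/32 ≈ -59013.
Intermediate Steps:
v = -29176 (v = -2*14588 = -29176)
w = -4397 (w = -7355 + 2958 = -4397)
Q(J, W) = J*W
S(L) = -35/32 + L/64 (S(L) = (-70 + L)/64 = (-70 + L)*(1/64) = -35/32 + L/64)
K = -33573 (K = -4397 - 29176 = -33573)
(Q(-183, 139) + S(-104)) + K = (-183*139 + (-35/32 + (1/64)*(-104))) - 33573 = (-25437 + (-35/32 - 13/8)) - 33573 = (-25437 - 87/32) - 33573 = -814071/32 - 33573 = -1888407/32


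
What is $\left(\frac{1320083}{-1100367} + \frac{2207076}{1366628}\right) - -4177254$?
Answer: $\frac{1570430811020246918}{375948088119} \approx 4.1773 \cdot 10^{6}$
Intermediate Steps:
$\left(\frac{1320083}{-1100367} + \frac{2207076}{1366628}\right) - -4177254 = \left(1320083 \left(- \frac{1}{1100367}\right) + 2207076 \cdot \frac{1}{1366628}\right) + 4177254 = \left(- \frac{1320083}{1100367} + \frac{551769}{341657}\right) + 4177254 = \frac{156132801692}{375948088119} + 4177254 = \frac{1570430811020246918}{375948088119}$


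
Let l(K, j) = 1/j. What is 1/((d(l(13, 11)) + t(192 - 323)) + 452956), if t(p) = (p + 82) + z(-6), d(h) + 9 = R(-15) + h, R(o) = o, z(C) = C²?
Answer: 11/4982110 ≈ 2.2079e-6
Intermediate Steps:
d(h) = -24 + h (d(h) = -9 + (-15 + h) = -24 + h)
t(p) = 118 + p (t(p) = (p + 82) + (-6)² = (82 + p) + 36 = 118 + p)
1/((d(l(13, 11)) + t(192 - 323)) + 452956) = 1/(((-24 + 1/11) + (118 + (192 - 323))) + 452956) = 1/(((-24 + 1/11) + (118 - 131)) + 452956) = 1/((-263/11 - 13) + 452956) = 1/(-406/11 + 452956) = 1/(4982110/11) = 11/4982110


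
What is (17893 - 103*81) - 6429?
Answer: 3121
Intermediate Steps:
(17893 - 103*81) - 6429 = (17893 - 8343) - 6429 = 9550 - 6429 = 3121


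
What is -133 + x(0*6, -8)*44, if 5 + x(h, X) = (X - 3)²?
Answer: 4971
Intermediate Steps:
x(h, X) = -5 + (-3 + X)² (x(h, X) = -5 + (X - 3)² = -5 + (-3 + X)²)
-133 + x(0*6, -8)*44 = -133 + (-5 + (-3 - 8)²)*44 = -133 + (-5 + (-11)²)*44 = -133 + (-5 + 121)*44 = -133 + 116*44 = -133 + 5104 = 4971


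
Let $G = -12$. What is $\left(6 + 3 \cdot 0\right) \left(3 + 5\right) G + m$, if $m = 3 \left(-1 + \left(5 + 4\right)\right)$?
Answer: $-552$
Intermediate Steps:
$m = 24$ ($m = 3 \left(-1 + 9\right) = 3 \cdot 8 = 24$)
$\left(6 + 3 \cdot 0\right) \left(3 + 5\right) G + m = \left(6 + 3 \cdot 0\right) \left(3 + 5\right) \left(-12\right) + 24 = \left(6 + 0\right) 8 \left(-12\right) + 24 = 6 \cdot 8 \left(-12\right) + 24 = 48 \left(-12\right) + 24 = -576 + 24 = -552$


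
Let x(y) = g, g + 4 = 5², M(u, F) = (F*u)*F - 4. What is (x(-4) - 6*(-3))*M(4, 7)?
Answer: 7488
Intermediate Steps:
M(u, F) = -4 + u*F² (M(u, F) = u*F² - 4 = -4 + u*F²)
g = 21 (g = -4 + 5² = -4 + 25 = 21)
x(y) = 21
(x(-4) - 6*(-3))*M(4, 7) = (21 - 6*(-3))*(-4 + 4*7²) = (21 + 18)*(-4 + 4*49) = 39*(-4 + 196) = 39*192 = 7488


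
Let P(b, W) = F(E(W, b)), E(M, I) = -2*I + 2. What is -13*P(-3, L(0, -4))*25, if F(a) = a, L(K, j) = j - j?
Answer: -2600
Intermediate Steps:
L(K, j) = 0
E(M, I) = 2 - 2*I
P(b, W) = 2 - 2*b
-13*P(-3, L(0, -4))*25 = -13*(2 - 2*(-3))*25 = -13*(2 + 6)*25 = -13*8*25 = -104*25 = -2600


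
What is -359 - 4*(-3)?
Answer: -347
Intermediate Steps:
-359 - 4*(-3) = -359 + 12 = -347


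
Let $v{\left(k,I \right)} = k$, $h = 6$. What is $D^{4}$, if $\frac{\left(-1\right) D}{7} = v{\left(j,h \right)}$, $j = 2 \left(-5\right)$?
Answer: $24010000$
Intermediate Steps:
$j = -10$
$D = 70$ ($D = \left(-7\right) \left(-10\right) = 70$)
$D^{4} = 70^{4} = 24010000$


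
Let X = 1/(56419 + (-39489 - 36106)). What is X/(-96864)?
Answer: 1/1857464064 ≈ 5.3837e-10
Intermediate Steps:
X = -1/19176 (X = 1/(56419 - 75595) = 1/(-19176) = -1/19176 ≈ -5.2149e-5)
X/(-96864) = -1/19176/(-96864) = -1/19176*(-1/96864) = 1/1857464064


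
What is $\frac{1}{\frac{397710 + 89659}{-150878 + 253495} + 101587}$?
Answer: $\frac{102617}{10425040548} \approx 9.8433 \cdot 10^{-6}$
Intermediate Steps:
$\frac{1}{\frac{397710 + 89659}{-150878 + 253495} + 101587} = \frac{1}{\frac{487369}{102617} + 101587} = \frac{1}{\frac{10425040548}{102617}} = \frac{102617}{10425040548}$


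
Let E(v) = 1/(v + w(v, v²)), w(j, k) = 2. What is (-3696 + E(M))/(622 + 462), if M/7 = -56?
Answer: -1441441/422760 ≈ -3.4096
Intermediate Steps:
M = -392 (M = 7*(-56) = -392)
E(v) = 1/(2 + v) (E(v) = 1/(v + 2) = 1/(2 + v))
(-3696 + E(M))/(622 + 462) = (-3696 + 1/(2 - 392))/(622 + 462) = (-3696 + 1/(-390))/1084 = (-3696 - 1/390)*(1/1084) = -1441441/390*1/1084 = -1441441/422760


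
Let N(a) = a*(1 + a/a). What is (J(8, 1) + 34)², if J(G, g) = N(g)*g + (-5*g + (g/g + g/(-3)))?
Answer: 9025/9 ≈ 1002.8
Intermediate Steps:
N(a) = 2*a (N(a) = a*(1 + 1) = a*2 = 2*a)
J(G, g) = 1 + 2*g² - 16*g/3 (J(G, g) = (2*g)*g + (-5*g + (g/g + g/(-3))) = 2*g² + (-5*g + (1 + g*(-⅓))) = 2*g² + (-5*g + (1 - g/3)) = 2*g² + (1 - 16*g/3) = 1 + 2*g² - 16*g/3)
(J(8, 1) + 34)² = ((1 + 2*1² - 16/3*1) + 34)² = ((1 + 2*1 - 16/3) + 34)² = ((1 + 2 - 16/3) + 34)² = (-7/3 + 34)² = (95/3)² = 9025/9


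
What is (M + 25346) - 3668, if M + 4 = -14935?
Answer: 6739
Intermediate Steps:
M = -14939 (M = -4 - 14935 = -14939)
(M + 25346) - 3668 = (-14939 + 25346) - 3668 = 10407 - 3668 = 6739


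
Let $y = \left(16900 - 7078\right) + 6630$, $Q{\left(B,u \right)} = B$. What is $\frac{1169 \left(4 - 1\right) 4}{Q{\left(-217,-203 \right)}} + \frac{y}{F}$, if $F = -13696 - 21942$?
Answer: $- \frac{35964282}{552389} \approx -65.107$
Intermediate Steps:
$F = -35638$
$y = 16452$ ($y = 9822 + 6630 = 16452$)
$\frac{1169 \left(4 - 1\right) 4}{Q{\left(-217,-203 \right)}} + \frac{y}{F} = \frac{1169 \left(4 - 1\right) 4}{-217} + \frac{16452}{-35638} = 1169 \cdot 3 \cdot 4 \left(- \frac{1}{217}\right) + 16452 \left(- \frac{1}{35638}\right) = 1169 \cdot 12 \left(- \frac{1}{217}\right) - \frac{8226}{17819} = 14028 \left(- \frac{1}{217}\right) - \frac{8226}{17819} = - \frac{2004}{31} - \frac{8226}{17819} = - \frac{35964282}{552389}$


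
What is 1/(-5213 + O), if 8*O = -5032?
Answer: -1/5842 ≈ -0.00017117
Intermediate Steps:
O = -629 (O = (⅛)*(-5032) = -629)
1/(-5213 + O) = 1/(-5213 - 629) = 1/(-5842) = -1/5842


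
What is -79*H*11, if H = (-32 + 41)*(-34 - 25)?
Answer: 461439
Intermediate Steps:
H = -531 (H = 9*(-59) = -531)
-79*H*11 = -79*(-531)*11 = 41949*11 = 461439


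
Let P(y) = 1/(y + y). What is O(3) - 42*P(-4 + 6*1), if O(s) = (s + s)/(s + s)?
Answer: -19/2 ≈ -9.5000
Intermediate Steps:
O(s) = 1 (O(s) = (2*s)/((2*s)) = (2*s)*(1/(2*s)) = 1)
P(y) = 1/(2*y)
O(3) - 42*P(-4 + 6*1) = 1 - 21/(-4 + 6*1) = 1 - 21/(-4 + 6) = 1 - 21/2 = -19/2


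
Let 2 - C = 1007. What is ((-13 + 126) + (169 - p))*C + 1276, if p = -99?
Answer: -381629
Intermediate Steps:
C = -1005 (C = 2 - 1*1007 = 2 - 1007 = -1005)
((-13 + 126) + (169 - p))*C + 1276 = ((-13 + 126) + (169 - 1*(-99)))*(-1005) + 1276 = (113 + (169 + 99))*(-1005) + 1276 = (113 + 268)*(-1005) + 1276 = 381*(-1005) + 1276 = -382905 + 1276 = -381629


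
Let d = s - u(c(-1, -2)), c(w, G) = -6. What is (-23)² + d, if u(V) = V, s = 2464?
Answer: 2999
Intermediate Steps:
d = 2470 (d = 2464 - 1*(-6) = 2464 + 6 = 2470)
(-23)² + d = (-23)² + 2470 = 529 + 2470 = 2999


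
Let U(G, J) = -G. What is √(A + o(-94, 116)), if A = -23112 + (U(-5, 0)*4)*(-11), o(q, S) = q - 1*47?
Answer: I*√23473 ≈ 153.21*I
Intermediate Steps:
o(q, S) = -47 + q (o(q, S) = q - 47 = -47 + q)
A = -23332 (A = -23112 + (-1*(-5)*4)*(-11) = -23112 + (5*4)*(-11) = -23112 + 20*(-11) = -23112 - 220 = -23332)
√(A + o(-94, 116)) = √(-23332 + (-47 - 94)) = √(-23332 - 141) = √(-23473) = I*√23473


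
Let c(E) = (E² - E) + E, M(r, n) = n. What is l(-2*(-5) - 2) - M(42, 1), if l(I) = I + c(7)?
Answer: 56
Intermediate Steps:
c(E) = E²
l(I) = 49 + I (l(I) = I + 7² = I + 49 = 49 + I)
l(-2*(-5) - 2) - M(42, 1) = (49 + (-2*(-5) - 2)) - 1*1 = (49 + (10 - 2)) - 1 = (49 + 8) - 1 = 57 - 1 = 56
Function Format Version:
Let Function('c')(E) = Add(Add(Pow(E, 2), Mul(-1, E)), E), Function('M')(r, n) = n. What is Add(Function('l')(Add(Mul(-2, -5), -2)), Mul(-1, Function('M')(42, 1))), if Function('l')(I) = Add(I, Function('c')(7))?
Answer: 56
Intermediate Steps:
Function('c')(E) = Pow(E, 2)
Function('l')(I) = Add(49, I) (Function('l')(I) = Add(I, Pow(7, 2)) = Add(I, 49) = Add(49, I))
Add(Function('l')(Add(Mul(-2, -5), -2)), Mul(-1, Function('M')(42, 1))) = Add(Add(49, Add(Mul(-2, -5), -2)), Mul(-1, 1)) = Add(Add(49, Add(10, -2)), -1) = Add(Add(49, 8), -1) = Add(57, -1) = 56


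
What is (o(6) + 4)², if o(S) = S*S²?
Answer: 48400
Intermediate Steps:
o(S) = S³
(o(6) + 4)² = (6³ + 4)² = (216 + 4)² = 220² = 48400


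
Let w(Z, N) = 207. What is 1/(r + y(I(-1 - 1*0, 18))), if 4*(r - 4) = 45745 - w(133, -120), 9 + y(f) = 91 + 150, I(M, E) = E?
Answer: 2/23241 ≈ 8.6055e-5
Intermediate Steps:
y(f) = 232 (y(f) = -9 + (91 + 150) = -9 + 241 = 232)
r = 22777/2 (r = 4 + (45745 - 1*207)/4 = 4 + (45745 - 207)/4 = 4 + (¼)*45538 = 4 + 22769/2 = 22777/2 ≈ 11389.)
1/(r + y(I(-1 - 1*0, 18))) = 1/(22777/2 + 232) = 1/(23241/2) = 2/23241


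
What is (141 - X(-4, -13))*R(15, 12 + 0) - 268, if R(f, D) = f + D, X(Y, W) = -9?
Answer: 3782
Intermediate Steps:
R(f, D) = D + f
(141 - X(-4, -13))*R(15, 12 + 0) - 268 = (141 - 1*(-9))*((12 + 0) + 15) - 268 = (141 + 9)*(12 + 15) - 268 = 150*27 - 268 = 4050 - 268 = 3782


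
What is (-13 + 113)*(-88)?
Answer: -8800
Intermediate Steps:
(-13 + 113)*(-88) = 100*(-88) = -8800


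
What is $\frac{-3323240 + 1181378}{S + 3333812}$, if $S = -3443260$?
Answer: $\frac{1070931}{54724} \approx 19.57$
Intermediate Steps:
$\frac{-3323240 + 1181378}{S + 3333812} = \frac{-3323240 + 1181378}{-3443260 + 3333812} = - \frac{2141862}{-109448} = \left(-2141862\right) \left(- \frac{1}{109448}\right) = \frac{1070931}{54724}$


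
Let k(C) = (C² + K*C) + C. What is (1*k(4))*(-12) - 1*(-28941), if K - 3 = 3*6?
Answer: 27693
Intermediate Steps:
K = 21 (K = 3 + 3*6 = 3 + 18 = 21)
k(C) = C² + 22*C (k(C) = (C² + 21*C) + C = C² + 22*C)
(1*k(4))*(-12) - 1*(-28941) = (1*(4*(22 + 4)))*(-12) - 1*(-28941) = (1*(4*26))*(-12) + 28941 = (1*104)*(-12) + 28941 = 104*(-12) + 28941 = -1248 + 28941 = 27693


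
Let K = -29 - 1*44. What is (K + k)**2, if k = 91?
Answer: 324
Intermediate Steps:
K = -73 (K = -29 - 44 = -73)
(K + k)**2 = (-73 + 91)**2 = 18**2 = 324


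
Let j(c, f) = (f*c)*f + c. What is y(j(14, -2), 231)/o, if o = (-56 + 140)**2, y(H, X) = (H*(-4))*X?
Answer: -55/6 ≈ -9.1667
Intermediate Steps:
j(c, f) = c + c*f**2 (j(c, f) = (c*f)*f + c = c*f**2 + c = c + c*f**2)
y(H, X) = -4*H*X (y(H, X) = (-4*H)*X = -4*H*X)
o = 7056 (o = 84**2 = 7056)
y(j(14, -2), 231)/o = -4*14*(1 + (-2)**2)*231/7056 = -4*14*(1 + 4)*231*(1/7056) = -4*14*5*231*(1/7056) = -4*70*231*(1/7056) = -64680*1/7056 = -55/6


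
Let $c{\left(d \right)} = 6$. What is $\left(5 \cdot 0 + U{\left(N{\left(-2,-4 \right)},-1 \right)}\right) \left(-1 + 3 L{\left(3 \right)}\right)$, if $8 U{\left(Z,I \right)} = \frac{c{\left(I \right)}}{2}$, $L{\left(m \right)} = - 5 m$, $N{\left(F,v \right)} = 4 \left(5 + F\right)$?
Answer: $- \frac{69}{4} \approx -17.25$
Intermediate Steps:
$N{\left(F,v \right)} = 20 + 4 F$
$U{\left(Z,I \right)} = \frac{3}{8}$ ($U{\left(Z,I \right)} = \frac{6 \cdot \frac{1}{2}}{8} = \frac{1}{8} \cdot 3 = \frac{3}{8}$)
$\left(5 \cdot 0 + U{\left(N{\left(-2,-4 \right)},-1 \right)}\right) \left(-1 + 3 L{\left(3 \right)}\right) = \left(5 \cdot 0 + \frac{3}{8}\right) \left(-1 + 3 \left(\left(-5\right) 3\right)\right) = \left(0 + \frac{3}{8}\right) \left(-1 + 3 \left(-15\right)\right) = \frac{3 \left(-1 - 45\right)}{8} = \frac{3}{8} \left(-46\right) = - \frac{69}{4}$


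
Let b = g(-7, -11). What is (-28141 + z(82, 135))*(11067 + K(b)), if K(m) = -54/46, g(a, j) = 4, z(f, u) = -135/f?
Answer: -293670597129/943 ≈ -3.1142e+8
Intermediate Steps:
b = 4
K(m) = -27/23 (K(m) = -54*1/46 = -27/23)
(-28141 + z(82, 135))*(11067 + K(b)) = (-28141 - 135/82)*(11067 - 27/23) = (-28141 - 135*1/82)*(254514/23) = (-28141 - 135/82)*(254514/23) = -2307697/82*254514/23 = -293670597129/943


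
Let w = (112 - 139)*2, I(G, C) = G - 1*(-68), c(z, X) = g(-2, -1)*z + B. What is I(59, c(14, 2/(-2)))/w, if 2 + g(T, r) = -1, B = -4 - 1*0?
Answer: -127/54 ≈ -2.3519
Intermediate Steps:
B = -4 (B = -4 + 0 = -4)
g(T, r) = -3 (g(T, r) = -2 - 1 = -3)
c(z, X) = -4 - 3*z (c(z, X) = -3*z - 4 = -4 - 3*z)
I(G, C) = 68 + G (I(G, C) = G + 68 = 68 + G)
w = -54 (w = -27*2 = -54)
I(59, c(14, 2/(-2)))/w = (68 + 59)/(-54) = 127*(-1/54) = -127/54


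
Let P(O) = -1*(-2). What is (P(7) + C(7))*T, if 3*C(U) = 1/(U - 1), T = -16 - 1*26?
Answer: -259/3 ≈ -86.333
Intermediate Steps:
P(O) = 2
T = -42 (T = -16 - 26 = -42)
C(U) = 1/(3*(-1 + U)) (C(U) = 1/(3*(U - 1)) = 1/(3*(-1 + U)))
(P(7) + C(7))*T = (2 + 1/(3*(-1 + 7)))*(-42) = (2 + (⅓)/6)*(-42) = (2 + (⅓)*(⅙))*(-42) = (2 + 1/18)*(-42) = (37/18)*(-42) = -259/3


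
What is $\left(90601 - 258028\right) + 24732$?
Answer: $-142695$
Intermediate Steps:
$\left(90601 - 258028\right) + 24732 = -167427 + 24732 = -142695$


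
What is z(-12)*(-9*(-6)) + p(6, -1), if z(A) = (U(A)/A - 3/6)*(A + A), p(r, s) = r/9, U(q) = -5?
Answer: 326/3 ≈ 108.67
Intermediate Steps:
p(r, s) = r/9 (p(r, s) = r*(1/9) = r/9)
z(A) = 2*A*(-1/2 - 5/A) (z(A) = (-5/A - 3/6)*(A + A) = (-5/A - 3*1/6)*(2*A) = (-5/A - 1/2)*(2*A) = (-1/2 - 5/A)*(2*A) = 2*A*(-1/2 - 5/A))
z(-12)*(-9*(-6)) + p(6, -1) = (-10 - 1*(-12))*(-9*(-6)) + (1/9)*6 = (-10 + 12)*54 + 2/3 = 2*54 + 2/3 = 108 + 2/3 = 326/3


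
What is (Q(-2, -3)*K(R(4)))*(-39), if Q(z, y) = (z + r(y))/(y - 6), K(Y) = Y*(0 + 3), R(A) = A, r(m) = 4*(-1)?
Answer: -312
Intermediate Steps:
r(m) = -4
K(Y) = 3*Y (K(Y) = Y*3 = 3*Y)
Q(z, y) = (-4 + z)/(-6 + y) (Q(z, y) = (z - 4)/(y - 6) = (-4 + z)/(-6 + y))
(Q(-2, -3)*K(R(4)))*(-39) = (((-4 - 2)/(-6 - 3))*(3*4))*(-39) = ((-6/(-9))*12)*(-39) = (-1/9*(-6)*12)*(-39) = ((2/3)*12)*(-39) = 8*(-39) = -312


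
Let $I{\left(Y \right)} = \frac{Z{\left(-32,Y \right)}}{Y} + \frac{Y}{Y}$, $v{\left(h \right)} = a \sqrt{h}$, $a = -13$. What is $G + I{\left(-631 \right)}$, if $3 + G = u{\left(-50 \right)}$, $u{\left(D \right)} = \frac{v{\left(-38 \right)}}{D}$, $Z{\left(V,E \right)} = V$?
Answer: $- \frac{1230}{631} + \frac{13 i \sqrt{38}}{50} \approx -1.9493 + 1.6027 i$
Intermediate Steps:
$v{\left(h \right)} = - 13 \sqrt{h}$
$u{\left(D \right)} = - \frac{13 i \sqrt{38}}{D}$ ($u{\left(D \right)} = \frac{\left(-13\right) \sqrt{-38}}{D} = \frac{\left(-13\right) i \sqrt{38}}{D} = - \frac{13 i \sqrt{38}}{D}$)
$I{\left(Y \right)} = 1 - \frac{32}{Y}$ ($I{\left(Y \right)} = - \frac{32}{Y} + \frac{Y}{Y} = - \frac{32}{Y} + 1 = 1 - \frac{32}{Y}$)
$G = -3 + \frac{13 i \sqrt{38}}{50}$ ($G = -3 - \frac{13 i \sqrt{38}}{-50} = -3 - 13 i \sqrt{38} \left(- \frac{1}{50}\right) = -3 + \frac{13 i \sqrt{38}}{50} \approx -3.0 + 1.6027 i$)
$G + I{\left(-631 \right)} = \left(-3 + \frac{13 i \sqrt{38}}{50}\right) + \frac{-32 - 631}{-631} = \left(-3 + \frac{13 i \sqrt{38}}{50}\right) - - \frac{663}{631} = \left(-3 + \frac{13 i \sqrt{38}}{50}\right) + \frac{663}{631} = - \frac{1230}{631} + \frac{13 i \sqrt{38}}{50}$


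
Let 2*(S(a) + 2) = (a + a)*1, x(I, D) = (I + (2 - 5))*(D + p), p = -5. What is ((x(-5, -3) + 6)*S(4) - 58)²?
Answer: 6724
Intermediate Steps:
x(I, D) = (-5 + D)*(-3 + I) (x(I, D) = (I + (2 - 5))*(D - 5) = (I - 3)*(-5 + D) = (-3 + I)*(-5 + D) = (-5 + D)*(-3 + I))
S(a) = -2 + a (S(a) = -2 + ((a + a)*1)/2 = -2 + ((2*a)*1)/2 = -2 + (2*a)/2 = -2 + a)
((x(-5, -3) + 6)*S(4) - 58)² = (((15 - 5*(-5) - 3*(-3) - 3*(-5)) + 6)*(-2 + 4) - 58)² = (((15 + 25 + 9 + 15) + 6)*2 - 58)² = ((64 + 6)*2 - 58)² = (70*2 - 58)² = (140 - 58)² = 82² = 6724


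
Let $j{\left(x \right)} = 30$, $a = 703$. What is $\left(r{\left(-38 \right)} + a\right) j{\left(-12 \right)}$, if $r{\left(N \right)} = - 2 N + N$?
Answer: $22230$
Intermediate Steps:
$r{\left(N \right)} = - N$
$\left(r{\left(-38 \right)} + a\right) j{\left(-12 \right)} = \left(\left(-1\right) \left(-38\right) + 703\right) 30 = \left(38 + 703\right) 30 = 741 \cdot 30 = 22230$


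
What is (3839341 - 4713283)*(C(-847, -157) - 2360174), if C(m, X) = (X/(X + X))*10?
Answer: 2062650816198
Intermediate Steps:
C(m, X) = 5 (C(m, X) = (X/((2*X)))*10 = ((1/(2*X))*X)*10 = (½)*10 = 5)
(3839341 - 4713283)*(C(-847, -157) - 2360174) = (3839341 - 4713283)*(5 - 2360174) = -873942*(-2360169) = 2062650816198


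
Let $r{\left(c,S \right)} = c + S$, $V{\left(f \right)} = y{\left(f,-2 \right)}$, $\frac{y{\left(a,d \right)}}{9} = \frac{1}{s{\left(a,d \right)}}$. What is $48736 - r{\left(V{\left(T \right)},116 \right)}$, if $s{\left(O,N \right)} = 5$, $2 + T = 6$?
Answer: $\frac{243091}{5} \approx 48618.0$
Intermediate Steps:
$T = 4$ ($T = -2 + 6 = 4$)
$y{\left(a,d \right)} = \frac{9}{5}$
$V{\left(f \right)} = \frac{9}{5}$
$r{\left(c,S \right)} = S + c$
$48736 - r{\left(V{\left(T \right)},116 \right)} = 48736 - \left(116 + \frac{9}{5}\right) = 48736 - \frac{589}{5} = \frac{243091}{5}$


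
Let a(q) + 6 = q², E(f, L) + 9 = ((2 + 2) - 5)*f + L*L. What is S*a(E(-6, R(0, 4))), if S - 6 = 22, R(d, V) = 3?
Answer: 840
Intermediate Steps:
E(f, L) = -9 + L² - f (E(f, L) = -9 + (((2 + 2) - 5)*f + L*L) = -9 + ((4 - 5)*f + L²) = -9 + (-f + L²) = -9 + (L² - f) = -9 + L² - f)
a(q) = -6 + q²
S = 28 (S = 6 + 22 = 28)
S*a(E(-6, R(0, 4))) = 28*(-6 + (-9 + 3² - 1*(-6))²) = 28*(-6 + (-9 + 9 + 6)²) = 28*(-6 + 6²) = 28*(-6 + 36) = 28*30 = 840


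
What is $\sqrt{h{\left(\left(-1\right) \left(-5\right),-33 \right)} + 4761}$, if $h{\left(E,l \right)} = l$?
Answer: $2 \sqrt{1182} \approx 68.76$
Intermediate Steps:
$\sqrt{h{\left(\left(-1\right) \left(-5\right),-33 \right)} + 4761} = \sqrt{-33 + 4761} = \sqrt{4728} = 2 \sqrt{1182}$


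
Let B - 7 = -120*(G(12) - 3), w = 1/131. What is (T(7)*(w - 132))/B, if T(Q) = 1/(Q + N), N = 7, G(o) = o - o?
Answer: -17291/673078 ≈ -0.025689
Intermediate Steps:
G(o) = 0
T(Q) = 1/(7 + Q) (T(Q) = 1/(Q + 7) = 1/(7 + Q))
w = 1/131 ≈ 0.0076336
B = 367 (B = 7 - 120*(0 - 3) = 7 - 120*(-3) = 7 + 360 = 367)
(T(7)*(w - 132))/B = ((1/131 - 132)/(7 + 7))/367 = (-17291/131/14)*(1/367) = ((1/14)*(-17291/131))*(1/367) = -17291/1834*1/367 = -17291/673078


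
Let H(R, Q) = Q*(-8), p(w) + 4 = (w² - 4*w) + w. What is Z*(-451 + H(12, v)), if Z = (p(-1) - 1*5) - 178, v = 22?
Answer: 114741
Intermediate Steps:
p(w) = -4 + w² - 3*w (p(w) = -4 + ((w² - 4*w) + w) = -4 + (w² - 3*w) = -4 + w² - 3*w)
H(R, Q) = -8*Q
Z = -183 (Z = ((-4 + (-1)² - 3*(-1)) - 1*5) - 178 = ((-4 + 1 + 3) - 5) - 178 = (0 - 5) - 178 = -5 - 178 = -183)
Z*(-451 + H(12, v)) = -183*(-451 - 8*22) = -183*(-451 - 176) = -183*(-627) = 114741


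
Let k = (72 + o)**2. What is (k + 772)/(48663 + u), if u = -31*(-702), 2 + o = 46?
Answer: 14228/70425 ≈ 0.20203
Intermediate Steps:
o = 44 (o = -2 + 46 = 44)
k = 13456 (k = (72 + 44)**2 = 116**2 = 13456)
u = 21762
(k + 772)/(48663 + u) = (13456 + 772)/(48663 + 21762) = 14228/70425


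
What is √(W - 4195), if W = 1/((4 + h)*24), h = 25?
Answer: I*√508031106/348 ≈ 64.769*I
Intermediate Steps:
W = 1/696 (W = 1/((4 + 25)*24) = 1/(29*24) = 1/696 ≈ 0.0014368)
√(W - 4195) = √(1/696 - 4195) = √(-2919719/696) = I*√508031106/348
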